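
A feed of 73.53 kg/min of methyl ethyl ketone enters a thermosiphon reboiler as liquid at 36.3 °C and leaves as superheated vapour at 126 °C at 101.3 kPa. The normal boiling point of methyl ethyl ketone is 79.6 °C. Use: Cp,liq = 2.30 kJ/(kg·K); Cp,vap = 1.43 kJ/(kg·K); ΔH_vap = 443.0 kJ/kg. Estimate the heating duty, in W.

liquid 36.3→79.6 °C: 99.59 kJ/kg
vaporisation at 79.6 °C: 443 kJ/kg
vapour 79.6→126 °C: 66.352 kJ/kg
Δh = 99.59 + 443 + 66.352 = 608.94 kJ/kg
Q = ṁ·Δh = 73.53 kg/min × 608.94 kJ/kg = 44776 kJ/min
|Q| = 746.26 kW = 746260 W

Q = 746000 W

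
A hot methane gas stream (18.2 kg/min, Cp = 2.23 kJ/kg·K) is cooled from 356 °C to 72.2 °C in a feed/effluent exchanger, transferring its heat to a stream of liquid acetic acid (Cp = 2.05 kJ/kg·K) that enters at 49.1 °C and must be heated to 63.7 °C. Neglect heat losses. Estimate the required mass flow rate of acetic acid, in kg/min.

ṁ_c = 385 kg/min

Heat released by hot stream: Q = 18.2 × 2.23 × (356 − 72.2) = 11518 kJ/min
Energy balance on cold side (adiabatic exchanger): Q = ṁ_c·Cp_c·(T_c,out − T_c,in)
ṁ_c = 11518 / [2.05 × (63.7 − 49.1)] = 384.84 kg/min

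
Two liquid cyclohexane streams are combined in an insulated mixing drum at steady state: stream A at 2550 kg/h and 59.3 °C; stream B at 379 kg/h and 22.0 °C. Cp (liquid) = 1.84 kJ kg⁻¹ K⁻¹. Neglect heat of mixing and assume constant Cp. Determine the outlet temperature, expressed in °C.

No heat crosses the boundary, so H_out = H_in.
T_out = Σ ṁᵢCp,ᵢTᵢ / Σ ṁᵢCp,ᵢ
      = 293580 / 5389.4 = 54.474 °C

T_out = 54.5 °C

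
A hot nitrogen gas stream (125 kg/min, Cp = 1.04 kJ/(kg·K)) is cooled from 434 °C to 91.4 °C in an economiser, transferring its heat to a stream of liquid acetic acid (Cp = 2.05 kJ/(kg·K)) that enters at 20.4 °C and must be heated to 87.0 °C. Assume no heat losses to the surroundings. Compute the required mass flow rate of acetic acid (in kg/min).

ṁ_c = 326 kg/min

Heat released by hot stream: Q = 125 × 1.04 × (434 − 91.4) = 44538 kJ/min
Energy balance on cold side (adiabatic exchanger): Q = ṁ_c·Cp_c·(T_c,out − T_c,in)
ṁ_c = 44538 / [2.05 × (87.0 − 20.4)] = 326.21 kg/min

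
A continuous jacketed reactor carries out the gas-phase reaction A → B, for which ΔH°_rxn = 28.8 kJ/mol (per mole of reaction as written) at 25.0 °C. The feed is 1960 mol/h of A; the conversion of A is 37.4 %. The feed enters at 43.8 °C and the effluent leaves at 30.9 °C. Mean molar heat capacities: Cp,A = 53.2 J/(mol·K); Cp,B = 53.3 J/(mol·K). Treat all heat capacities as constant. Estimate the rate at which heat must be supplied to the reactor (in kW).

Q_in = 5.49 kW

Extent of reaction ξ = 0.374 × 1960 = 733.04 mol/h
Reaction term: ξ·ΔH°_rxn = 733.04 × 28.8 = 21112 kJ/h
Sensible, feed 43.8→25 °C: -1960.3 kJ/h
Outlet flows (mol/h): A 1227, B 733.04
Sensible, products 25→30.9 °C: 615.64 kJ/h
Q = ΔH = 19767 kJ/h = 5.4908 kW
Heat supplied = 5.4908 kW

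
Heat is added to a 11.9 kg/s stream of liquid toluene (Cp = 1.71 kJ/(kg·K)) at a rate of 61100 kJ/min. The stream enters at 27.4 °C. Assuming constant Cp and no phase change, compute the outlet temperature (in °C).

Q = 61100 kJ/min = 1018.3 kJ/s
ΔT = Q/(ṁ·Cp) = 1018.3/(11.9×1.71) = 50.043 K
T_out = 27.4 + 50.043 = 77.443 °C

T_out = 77.4 °C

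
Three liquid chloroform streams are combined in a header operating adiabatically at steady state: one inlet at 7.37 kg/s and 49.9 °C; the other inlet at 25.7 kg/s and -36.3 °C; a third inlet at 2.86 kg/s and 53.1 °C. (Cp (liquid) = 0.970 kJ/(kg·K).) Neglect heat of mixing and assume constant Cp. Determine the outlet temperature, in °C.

Energy balance with Q = 0: Σ ṁᵢCp,ᵢ(T_out − Tᵢ) = 0
T_out = Σ ṁᵢCp,ᵢTᵢ / Σ ṁᵢCp,ᵢ
      = -400.88 / 34.852 = -11.502 °C

T_out = -11.5 °C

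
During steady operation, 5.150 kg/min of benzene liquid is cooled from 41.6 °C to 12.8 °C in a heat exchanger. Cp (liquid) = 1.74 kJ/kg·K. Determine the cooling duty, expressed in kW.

Q_c = 4.30 kW

Q = ṁ·Cp·ΔT = 5.150 × 1.74 × (12.8 − 41.6) = -258.08 kJ/min
Converting: 258.08 / 60 s = 4.3013 kW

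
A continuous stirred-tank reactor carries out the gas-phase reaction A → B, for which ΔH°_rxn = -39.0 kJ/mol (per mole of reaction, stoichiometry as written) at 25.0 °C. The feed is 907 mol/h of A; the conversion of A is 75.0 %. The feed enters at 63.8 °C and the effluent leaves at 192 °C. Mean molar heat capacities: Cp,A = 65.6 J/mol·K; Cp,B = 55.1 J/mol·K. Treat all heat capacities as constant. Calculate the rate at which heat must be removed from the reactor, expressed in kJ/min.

Extent of reaction ξ = 0.750 × 907 = 680.25 mol/h
Reaction term: ξ·ΔH°_rxn = 680.25 × -39.0 = -26530 kJ/h
Sensible, feed 63.8→25 °C: -2308.6 kJ/h
Outlet flows (mol/h): A 226.75, B 680.25
Sensible, products 25→192 °C: 8743.5 kJ/h
Q = ΔH = -20095 kJ/h = -5.5819 kW
Heat removed = 334.91 kJ/min

Q_out = 335 kJ/min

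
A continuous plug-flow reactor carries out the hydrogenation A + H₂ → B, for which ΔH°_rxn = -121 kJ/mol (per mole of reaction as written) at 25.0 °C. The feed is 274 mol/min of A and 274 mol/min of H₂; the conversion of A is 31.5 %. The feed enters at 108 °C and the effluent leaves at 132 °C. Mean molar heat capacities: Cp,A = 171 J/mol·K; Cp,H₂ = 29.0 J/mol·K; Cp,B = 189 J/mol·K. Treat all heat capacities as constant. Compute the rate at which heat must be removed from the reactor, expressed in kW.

Q_out = 154 kW

Extent of reaction ξ = 0.315 × 274 = 86.31 mol/min
Reaction term: ξ·ΔH°_rxn = 86.31 × -121 = -10444 kJ/min
Sensible, feed 108→25 °C: -4548.4 kJ/min
Outlet flows (mol/min): A 187.69, H₂ 187.69, B 86.31
Sensible, products 25→132 °C: 5762 kJ/min
Q = ΔH = -9229.9 kJ/min = -153.83 kW
Heat removed = 153.83 kW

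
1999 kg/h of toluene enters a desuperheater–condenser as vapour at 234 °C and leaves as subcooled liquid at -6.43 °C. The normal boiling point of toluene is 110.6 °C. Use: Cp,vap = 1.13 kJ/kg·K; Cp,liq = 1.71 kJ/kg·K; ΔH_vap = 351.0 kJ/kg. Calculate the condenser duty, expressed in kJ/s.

vapour 234→110.6 °C: -139.44 kJ/kg
condensation at 110.6 °C: -351 kJ/kg
liquid 110.6→-6.43 °C: -200.12 kJ/kg
Δh = -139.44 + -351 + -200.12 = -690.56 kJ/kg
Q = ṁ·Δh = 1999 kg/h × -690.56 kJ/kg = -1.3804e+06 kJ/h
|Q| = 383.45 kW

Q_c = 383 kJ/s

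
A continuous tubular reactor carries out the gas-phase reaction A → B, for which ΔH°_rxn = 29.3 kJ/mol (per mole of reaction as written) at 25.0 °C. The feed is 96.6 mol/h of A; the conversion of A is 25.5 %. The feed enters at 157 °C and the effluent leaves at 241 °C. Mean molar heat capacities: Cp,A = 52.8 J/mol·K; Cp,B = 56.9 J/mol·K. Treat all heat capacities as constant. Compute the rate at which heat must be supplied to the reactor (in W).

Q_in = 326 W

Extent of reaction ξ = 0.255 × 96.6 = 24.633 mol/h
Reaction term: ξ·ΔH°_rxn = 24.633 × 29.3 = 721.75 kJ/h
Sensible, feed 157→25 °C: -673.26 kJ/h
Outlet flows (mol/h): A 71.967, B 24.633
Sensible, products 25→241 °C: 1123.5 kJ/h
Q = ΔH = 1172 kJ/h = 0.32556 kW
Heat supplied = 325.56 W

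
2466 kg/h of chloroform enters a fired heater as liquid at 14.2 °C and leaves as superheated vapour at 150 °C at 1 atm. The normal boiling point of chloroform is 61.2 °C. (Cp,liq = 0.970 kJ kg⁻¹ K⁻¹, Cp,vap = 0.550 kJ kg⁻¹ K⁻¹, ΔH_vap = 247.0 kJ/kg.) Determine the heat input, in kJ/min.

liquid 14.2→61.2 °C: 45.59 kJ/kg
vaporisation at 61.2 °C: 247 kJ/kg
vapour 61.2→150 °C: 48.84 kJ/kg
Δh = 45.59 + 247 + 48.84 = 341.43 kJ/kg
Q = ṁ·Δh = 2466 kg/h × 341.43 kJ/kg = 841970 kJ/h
|Q| = 233.88 kW = 14033 kJ/min

Q = 14000 kJ/min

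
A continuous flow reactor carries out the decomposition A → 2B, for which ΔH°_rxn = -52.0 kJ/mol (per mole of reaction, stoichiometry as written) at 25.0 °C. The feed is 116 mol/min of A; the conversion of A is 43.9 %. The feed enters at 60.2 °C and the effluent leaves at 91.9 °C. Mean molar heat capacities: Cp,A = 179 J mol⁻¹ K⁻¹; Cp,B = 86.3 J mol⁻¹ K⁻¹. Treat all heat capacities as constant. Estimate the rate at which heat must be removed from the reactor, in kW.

Extent of reaction ξ = 0.439 × 116 = 50.924 mol/min
Reaction term: ξ·ΔH°_rxn = 50.924 × -52.0 = -2648 kJ/min
Sensible, feed 60.2→25 °C: -730.89 kJ/min
Outlet flows (mol/min): A 65.076, B 101.85
Sensible, products 25→91.9 °C: 1367.3 kJ/min
Q = ΔH = -2011.6 kJ/min = -33.527 kW
Heat removed = 33.527 kW

Q_out = 33.5 kW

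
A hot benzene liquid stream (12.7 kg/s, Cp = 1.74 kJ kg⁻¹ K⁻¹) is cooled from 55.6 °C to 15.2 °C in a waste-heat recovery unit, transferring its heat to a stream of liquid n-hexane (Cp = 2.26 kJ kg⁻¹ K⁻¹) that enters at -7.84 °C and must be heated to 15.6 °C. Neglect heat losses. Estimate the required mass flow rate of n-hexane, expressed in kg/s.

Heat released by hot stream: Q = 12.7 × 1.74 × (55.6 − 15.2) = 892.76 kJ/s
Energy balance on cold side (adiabatic exchanger): Q = ṁ_c·Cp_c·(T_c,out − T_c,in)
ṁ_c = 892.76 / [2.26 × (15.6 − -7.84)] = 16.853 kg/s

ṁ_c = 16.9 kg/s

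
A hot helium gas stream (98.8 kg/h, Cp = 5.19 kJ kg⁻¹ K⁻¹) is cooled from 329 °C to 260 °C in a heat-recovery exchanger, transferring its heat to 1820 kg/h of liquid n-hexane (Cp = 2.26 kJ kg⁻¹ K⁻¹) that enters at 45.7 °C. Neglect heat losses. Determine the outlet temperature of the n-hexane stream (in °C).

Heat released by hot stream: Q = 98.8 × 5.19 × (329 − 260) = 35381 kJ/h
Energy balance on cold side (adiabatic exchanger): Q = ṁ_c·Cp_c·(T_c,out − T_c,in)
T_c,out = 45.7 + 35381/(1820 × 2.26) = 54.302 °C

T_c,out = 54.3 °C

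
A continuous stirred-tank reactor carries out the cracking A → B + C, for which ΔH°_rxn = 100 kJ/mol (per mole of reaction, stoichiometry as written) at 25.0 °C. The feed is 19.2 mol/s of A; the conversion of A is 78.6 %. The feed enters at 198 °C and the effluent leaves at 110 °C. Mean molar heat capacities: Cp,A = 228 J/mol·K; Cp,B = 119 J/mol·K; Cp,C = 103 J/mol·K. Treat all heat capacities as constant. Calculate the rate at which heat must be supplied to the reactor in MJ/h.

Extent of reaction ξ = 0.786 × 19.2 = 15.091 mol/s
Reaction term: ξ·ΔH°_rxn = 15.091 × 100 = 1509.1 kJ/s
Sensible, feed 198→25 °C: -757.32 kJ/s
Outlet flows (mol/s): A 4.1088, B 15.091, C 15.091
Sensible, products 25→110 °C: 364.4 kJ/s
Q = ΔH = 1116.2 kJ/s = 1116.2 kW
Heat supplied = 4018.3 MJ/h

Q_in = 4020 MJ/h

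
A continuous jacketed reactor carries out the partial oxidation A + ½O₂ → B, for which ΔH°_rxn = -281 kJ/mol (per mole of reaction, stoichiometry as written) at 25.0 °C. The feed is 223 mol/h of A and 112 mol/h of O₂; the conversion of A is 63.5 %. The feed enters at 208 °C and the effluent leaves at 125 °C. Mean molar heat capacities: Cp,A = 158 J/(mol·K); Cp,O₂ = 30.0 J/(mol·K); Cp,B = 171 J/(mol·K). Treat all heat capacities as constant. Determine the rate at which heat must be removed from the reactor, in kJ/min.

Extent of reaction ξ = 0.635 × 223 = 141.6 mol/h
Reaction term: ξ·ΔH°_rxn = 141.6 × -281 = -39791 kJ/h
Sensible, feed 208→25 °C: -7062.7 kJ/h
Outlet flows (mol/h): A 81.395, O₂ 41.198, B 141.6
Sensible, products 25→125 °C: 3831.1 kJ/h
Q = ΔH = -43023 kJ/h = -11.951 kW
Heat removed = 717.04 kJ/min

Q_out = 717 kJ/min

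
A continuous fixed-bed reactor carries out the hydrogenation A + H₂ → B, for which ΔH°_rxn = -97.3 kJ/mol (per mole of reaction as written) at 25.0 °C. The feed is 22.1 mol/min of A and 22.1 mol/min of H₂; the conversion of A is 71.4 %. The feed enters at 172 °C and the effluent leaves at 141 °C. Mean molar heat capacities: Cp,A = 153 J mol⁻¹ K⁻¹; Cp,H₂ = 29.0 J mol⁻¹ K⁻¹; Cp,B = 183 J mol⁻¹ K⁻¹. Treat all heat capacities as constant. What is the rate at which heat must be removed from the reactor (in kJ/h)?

Q_out = 99500 kJ/h

Extent of reaction ξ = 0.714 × 22.1 = 15.779 mol/min
Reaction term: ξ·ΔH°_rxn = 15.779 × -97.3 = -1535.3 kJ/min
Sensible, feed 172→25 °C: -591.26 kJ/min
Outlet flows (mol/min): A 6.3206, H₂ 6.3206, B 15.779
Sensible, products 25→141 °C: 468.41 kJ/min
Q = ΔH = -1658.2 kJ/min = -27.637 kW
Heat removed = 99492 kJ/h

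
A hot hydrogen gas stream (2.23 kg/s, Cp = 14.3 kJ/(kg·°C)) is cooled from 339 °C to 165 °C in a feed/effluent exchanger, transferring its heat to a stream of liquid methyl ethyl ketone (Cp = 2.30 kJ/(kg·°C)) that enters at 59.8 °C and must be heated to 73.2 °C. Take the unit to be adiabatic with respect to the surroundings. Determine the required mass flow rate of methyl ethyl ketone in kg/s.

Heat released by hot stream: Q = 2.23 × 14.3 × (339 − 165) = 5548.7 kJ/s
Energy balance on cold side (adiabatic exchanger): Q = ṁ_c·Cp_c·(T_c,out − T_c,in)
ṁ_c = 5548.7 / [2.30 × (73.2 − 59.8)] = 180.04 kg/s

ṁ_c = 180 kg/s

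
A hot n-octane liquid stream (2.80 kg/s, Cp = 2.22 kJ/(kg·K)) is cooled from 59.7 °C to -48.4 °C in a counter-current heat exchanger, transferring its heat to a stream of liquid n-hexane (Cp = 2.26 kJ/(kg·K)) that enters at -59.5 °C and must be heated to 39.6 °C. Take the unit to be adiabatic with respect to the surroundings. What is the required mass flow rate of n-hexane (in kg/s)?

Heat released by hot stream: Q = 2.80 × 2.22 × (59.7 − -48.4) = 671.95 kJ/s
Energy balance on cold side (adiabatic exchanger): Q = ṁ_c·Cp_c·(T_c,out − T_c,in)
ṁ_c = 671.95 / [2.26 × (39.6 − -59.5)] = 3.0002 kg/s

ṁ_c = 3.00 kg/s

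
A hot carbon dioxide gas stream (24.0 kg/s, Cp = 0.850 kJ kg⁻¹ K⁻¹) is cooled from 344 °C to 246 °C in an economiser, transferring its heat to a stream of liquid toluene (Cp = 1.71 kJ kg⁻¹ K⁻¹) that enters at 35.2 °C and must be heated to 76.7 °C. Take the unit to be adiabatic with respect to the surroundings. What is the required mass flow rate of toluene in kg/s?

Heat released by hot stream: Q = 24.0 × 0.850 × (344 − 246) = 1999.2 kJ/s
Energy balance on cold side (adiabatic exchanger): Q = ṁ_c·Cp_c·(T_c,out − T_c,in)
ṁ_c = 1999.2 / [1.71 × (76.7 − 35.2)] = 28.172 kg/s

ṁ_c = 28.2 kg/s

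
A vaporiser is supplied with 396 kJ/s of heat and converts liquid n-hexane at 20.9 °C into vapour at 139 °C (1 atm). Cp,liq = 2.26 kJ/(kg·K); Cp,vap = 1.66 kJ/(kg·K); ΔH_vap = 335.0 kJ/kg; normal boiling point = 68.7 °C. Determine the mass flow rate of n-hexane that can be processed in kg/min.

ṁ = 42.4 kg/min

Δh = 2.26×(68.7−20.9) + 335.0 + 1.66×(139−68.7) = 559.73 kJ/kg
Q = 396 kJ/s = 396 kJ/s = 23760 kJ/min
ṁ = Q/Δh = 23760 / 559.73 = 42.449 kg/min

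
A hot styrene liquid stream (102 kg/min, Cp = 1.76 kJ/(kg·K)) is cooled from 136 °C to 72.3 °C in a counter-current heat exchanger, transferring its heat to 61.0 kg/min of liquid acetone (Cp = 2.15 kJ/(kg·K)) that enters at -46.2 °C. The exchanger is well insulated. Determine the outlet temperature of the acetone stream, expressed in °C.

Heat released by hot stream: Q = 102 × 1.76 × (136 − 72.3) = 11435 kJ/min
Energy balance on cold side (adiabatic exchanger): Q = ṁ_c·Cp_c·(T_c,out − T_c,in)
T_c,out = -46.2 + 11435/(61.0 × 2.15) = 40.993 °C

T_c,out = 41.0 °C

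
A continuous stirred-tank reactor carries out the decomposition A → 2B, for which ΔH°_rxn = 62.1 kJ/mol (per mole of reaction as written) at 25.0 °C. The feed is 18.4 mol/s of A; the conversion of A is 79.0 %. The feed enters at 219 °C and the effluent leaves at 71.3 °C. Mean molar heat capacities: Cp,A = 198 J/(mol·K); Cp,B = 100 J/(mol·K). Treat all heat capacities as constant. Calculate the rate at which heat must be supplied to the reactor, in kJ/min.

Extent of reaction ξ = 0.790 × 18.4 = 14.536 mol/s
Reaction term: ξ·ΔH°_rxn = 14.536 × 62.1 = 902.69 kJ/s
Sensible, feed 219→25 °C: -706.78 kJ/s
Outlet flows (mol/s): A 3.864, B 29.072
Sensible, products 25→71.3 °C: 170.03 kJ/s
Q = ΔH = 365.93 kJ/s = 365.93 kW
Heat supplied = 21956 kJ/min

Q_in = 22000 kJ/min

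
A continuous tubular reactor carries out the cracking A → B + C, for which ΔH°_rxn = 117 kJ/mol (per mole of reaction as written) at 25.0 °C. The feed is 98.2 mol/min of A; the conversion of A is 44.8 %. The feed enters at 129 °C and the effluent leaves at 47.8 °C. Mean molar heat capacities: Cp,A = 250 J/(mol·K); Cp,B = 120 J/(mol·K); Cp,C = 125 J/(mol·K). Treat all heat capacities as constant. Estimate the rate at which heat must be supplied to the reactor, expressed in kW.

Q_in = 52.5 kW

Extent of reaction ξ = 0.448 × 98.2 = 43.994 mol/min
Reaction term: ξ·ΔH°_rxn = 43.994 × 117 = 5147.3 kJ/min
Sensible, feed 129→25 °C: -2553.2 kJ/min
Outlet flows (mol/min): A 54.206, B 43.994, C 43.994
Sensible, products 25→47.8 °C: 554.72 kJ/min
Q = ΔH = 3148.8 kJ/min = 52.48 kW
Heat supplied = 52.48 kW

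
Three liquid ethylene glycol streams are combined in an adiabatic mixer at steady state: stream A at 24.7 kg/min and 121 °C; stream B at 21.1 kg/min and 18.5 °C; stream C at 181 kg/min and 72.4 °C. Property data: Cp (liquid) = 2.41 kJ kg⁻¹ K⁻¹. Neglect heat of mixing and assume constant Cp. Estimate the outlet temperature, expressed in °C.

Adiabatic, steady state ⇒ Σ ṁᵢCp,ᵢ(T_out − Tᵢ) = 0
Σ ṁᵢCp,ᵢTᵢ = 24.7×2.41×121 + 21.1×2.41×18.5 + 181×2.41×72.4 = 39725
Σ ṁᵢCp,ᵢ = 24.7×2.41 + 21.1×2.41 + 181×2.41 = 546.59
T_out = 39725 / 546.59 = 72.678 °C

T_out = 72.7 °C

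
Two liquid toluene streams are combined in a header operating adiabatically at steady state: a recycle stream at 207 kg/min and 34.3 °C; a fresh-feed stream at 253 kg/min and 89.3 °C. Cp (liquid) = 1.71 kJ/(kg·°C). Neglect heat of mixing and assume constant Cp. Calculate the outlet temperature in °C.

Adiabatic, steady state ⇒ Σ ṁᵢCp,ᵢ(T_out − Tᵢ) = 0
Σ ṁᵢCp,ᵢTᵢ = 207×1.71×34.3 + 253×1.71×89.3 = 50775
Σ ṁᵢCp,ᵢ = 207×1.71 + 253×1.71 = 786.6
T_out = 50775 / 786.6 = 64.55 °C

T_out = 64.6 °C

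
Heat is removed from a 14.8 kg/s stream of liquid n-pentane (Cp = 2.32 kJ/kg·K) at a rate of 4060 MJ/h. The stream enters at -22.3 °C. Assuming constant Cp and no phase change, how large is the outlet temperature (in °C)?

T_out = -55.1 °C

Q = 4060 MJ/h = 1127.8 kJ/s
ΔT = Q/(ṁ·Cp) = 1127.8/(14.8×2.32) = 32.845 K
T_out = -22.3 − 32.845 = -55.145 °C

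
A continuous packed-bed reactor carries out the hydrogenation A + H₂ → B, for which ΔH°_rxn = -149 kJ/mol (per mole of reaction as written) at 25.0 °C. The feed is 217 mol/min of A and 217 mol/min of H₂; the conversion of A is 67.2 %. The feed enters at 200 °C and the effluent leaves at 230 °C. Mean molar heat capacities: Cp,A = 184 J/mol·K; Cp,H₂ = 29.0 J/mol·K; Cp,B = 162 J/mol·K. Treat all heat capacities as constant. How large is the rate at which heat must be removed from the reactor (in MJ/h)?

Q_out = 1310 MJ/h

Extent of reaction ξ = 0.672 × 217 = 145.82 mol/min
Reaction term: ξ·ΔH°_rxn = 145.82 × -149 = -21728 kJ/min
Sensible, feed 200→25 °C: -8088.7 kJ/min
Outlet flows (mol/min): A 71.176, H₂ 71.176, B 145.82
Sensible, products 25→230 °C: 7950.7 kJ/min
Q = ΔH = -21866 kJ/min = -364.43 kW
Heat removed = 1311.9 MJ/h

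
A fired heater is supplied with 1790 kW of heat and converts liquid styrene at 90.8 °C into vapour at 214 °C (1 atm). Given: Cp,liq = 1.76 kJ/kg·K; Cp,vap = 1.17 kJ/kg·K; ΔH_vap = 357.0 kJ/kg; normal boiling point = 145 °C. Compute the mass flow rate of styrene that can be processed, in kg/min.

ṁ = 201 kg/min

Δh = 1.76×(145−90.8) + 357.0 + 1.17×(214−145) = 533.12 kJ/kg
Q = 1790 kW = 1790 kJ/s = 107400 kJ/min
ṁ = Q/Δh = 107400 / 533.12 = 201.45 kg/min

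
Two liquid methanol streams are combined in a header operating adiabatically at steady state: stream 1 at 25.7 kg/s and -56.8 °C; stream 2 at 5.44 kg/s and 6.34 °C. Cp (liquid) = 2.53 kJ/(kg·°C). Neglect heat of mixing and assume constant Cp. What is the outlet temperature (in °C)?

T_out = -45.8 °C

No heat crosses the boundary, so H_out = H_in.
Σ ṁᵢCp,ᵢTᵢ = 25.7×2.53×-56.8 + 5.44×2.53×6.34 = -3605.9
Σ ṁᵢCp,ᵢ = 25.7×2.53 + 5.44×2.53 = 78.784
T_out = -3605.9 / 78.784 = -45.77 °C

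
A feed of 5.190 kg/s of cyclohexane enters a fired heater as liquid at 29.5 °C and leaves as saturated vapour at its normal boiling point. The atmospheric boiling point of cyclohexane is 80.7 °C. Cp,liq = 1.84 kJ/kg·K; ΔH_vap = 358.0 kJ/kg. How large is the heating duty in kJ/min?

liquid 29.5→80.7 °C: 94.208 kJ/kg
vaporisation at 80.7 °C: 358 kJ/kg
Δh = 94.208 + 358 = 452.21 kJ/kg
Q = ṁ·Δh = 5.190 kg/s × 452.21 kJ/kg = 2347 kJ/s
|Q| = 2347 kW = 140820 kJ/min

Q = 141000 kJ/min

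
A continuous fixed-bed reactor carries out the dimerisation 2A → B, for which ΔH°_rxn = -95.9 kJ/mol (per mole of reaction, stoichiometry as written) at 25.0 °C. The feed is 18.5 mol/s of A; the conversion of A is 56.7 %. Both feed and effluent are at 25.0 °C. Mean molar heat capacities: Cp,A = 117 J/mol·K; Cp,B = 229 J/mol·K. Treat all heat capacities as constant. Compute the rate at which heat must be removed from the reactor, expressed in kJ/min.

Q_out = 30200 kJ/min

Extent of reaction ξ = 0.567 × 18.5 / 2 = 5.2447 mol/s
Reaction term: ξ·ΔH°_rxn = 5.2447 × -95.9 = -502.97 kJ/s
Q = ΔH = -502.97 kJ/s = -502.97 kW
Heat removed = 30178 kJ/min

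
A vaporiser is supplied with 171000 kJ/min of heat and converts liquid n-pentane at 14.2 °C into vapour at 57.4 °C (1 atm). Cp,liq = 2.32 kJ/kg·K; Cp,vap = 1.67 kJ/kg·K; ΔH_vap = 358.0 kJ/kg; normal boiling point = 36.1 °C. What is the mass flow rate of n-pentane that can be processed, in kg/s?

ṁ = 6.41 kg/s

Δh = 2.32×(36.1−14.2) + 358.0 + 1.67×(57.4−36.1) = 444.38 kJ/kg
Q = 171000 kJ/min = 2850 kJ/s = 2850 kJ/s
ṁ = Q/Δh = 2850 / 444.38 = 6.4134 kg/s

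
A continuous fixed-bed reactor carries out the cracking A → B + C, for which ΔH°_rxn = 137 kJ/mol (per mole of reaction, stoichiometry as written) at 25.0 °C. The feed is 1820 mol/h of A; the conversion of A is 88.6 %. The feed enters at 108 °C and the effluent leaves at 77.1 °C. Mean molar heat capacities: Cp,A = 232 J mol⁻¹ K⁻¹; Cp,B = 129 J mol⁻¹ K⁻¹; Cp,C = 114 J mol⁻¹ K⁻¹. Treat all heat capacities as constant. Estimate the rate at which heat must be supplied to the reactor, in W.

Q_in = 58000 W

Extent of reaction ξ = 0.886 × 1820 = 1612.5 mol/h
Reaction term: ξ·ΔH°_rxn = 1612.5 × 137 = 220920 kJ/h
Sensible, feed 108→25 °C: -35046 kJ/h
Outlet flows (mol/h): A 207.48, B 1612.5, C 1612.5
Sensible, products 25→77.1 °C: 22923 kJ/h
Q = ΔH = 208790 kJ/h = 57.998 kW
Heat supplied = 57998 W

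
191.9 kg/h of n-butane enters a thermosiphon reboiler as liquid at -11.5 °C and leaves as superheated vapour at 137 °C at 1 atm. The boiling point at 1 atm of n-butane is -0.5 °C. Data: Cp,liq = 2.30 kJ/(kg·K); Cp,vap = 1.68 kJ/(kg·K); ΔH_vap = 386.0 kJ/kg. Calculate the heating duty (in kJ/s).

liquid -11.5→-0.5 °C: 25.3 kJ/kg
vaporisation at -0.5 °C: 386 kJ/kg
vapour -0.5→137 °C: 231 kJ/kg
Δh = 25.3 + 386 + 231 = 642.3 kJ/kg
Q = ṁ·Δh = 191.9 kg/h × 642.3 kJ/kg = 123260 kJ/h
|Q| = 34.238 kW

Q = 34.2 kJ/s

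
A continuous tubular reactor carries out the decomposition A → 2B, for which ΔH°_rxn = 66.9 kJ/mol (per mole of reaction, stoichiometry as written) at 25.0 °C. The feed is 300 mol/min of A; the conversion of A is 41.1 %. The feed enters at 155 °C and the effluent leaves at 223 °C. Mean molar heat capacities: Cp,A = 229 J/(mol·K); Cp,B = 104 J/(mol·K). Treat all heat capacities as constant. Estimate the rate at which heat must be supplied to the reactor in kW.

Extent of reaction ξ = 0.411 × 300 = 123.3 mol/min
Reaction term: ξ·ΔH°_rxn = 123.3 × 66.9 = 8248.8 kJ/min
Sensible, feed 155→25 °C: -8931 kJ/min
Outlet flows (mol/min): A 176.7, B 246.6
Sensible, products 25→223 °C: 13090 kJ/min
Q = ΔH = 12408 kJ/min = 206.79 kW
Heat supplied = 206.79 kW

Q_in = 207 kW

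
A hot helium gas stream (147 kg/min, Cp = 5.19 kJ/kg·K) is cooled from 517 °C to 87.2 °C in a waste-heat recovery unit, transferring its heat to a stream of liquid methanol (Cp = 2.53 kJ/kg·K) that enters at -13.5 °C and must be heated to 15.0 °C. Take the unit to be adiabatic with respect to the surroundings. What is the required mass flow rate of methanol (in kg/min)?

Heat released by hot stream: Q = 147 × 5.19 × (517 − 87.2) = 327910 kJ/min
Energy balance on cold side (adiabatic exchanger): Q = ṁ_c·Cp_c·(T_c,out − T_c,in)
ṁ_c = 327910 / [2.53 × (15.0 − -13.5)] = 4547.6 kg/min

ṁ_c = 4550 kg/min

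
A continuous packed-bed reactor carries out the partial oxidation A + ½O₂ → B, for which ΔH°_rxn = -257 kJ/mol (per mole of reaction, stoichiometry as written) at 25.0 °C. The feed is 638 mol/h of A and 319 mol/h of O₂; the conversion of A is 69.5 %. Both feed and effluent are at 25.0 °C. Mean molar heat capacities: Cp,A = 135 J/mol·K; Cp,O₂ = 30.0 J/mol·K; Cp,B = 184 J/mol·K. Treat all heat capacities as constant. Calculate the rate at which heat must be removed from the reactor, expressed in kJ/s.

Q_out = 31.7 kJ/s

Extent of reaction ξ = 0.695 × 638 = 443.41 mol/h
Reaction term: ξ·ΔH°_rxn = 443.41 × -257 = -113960 kJ/h
Q = ΔH = -113960 kJ/h = -31.655 kW
Heat removed = 31.655 kJ/s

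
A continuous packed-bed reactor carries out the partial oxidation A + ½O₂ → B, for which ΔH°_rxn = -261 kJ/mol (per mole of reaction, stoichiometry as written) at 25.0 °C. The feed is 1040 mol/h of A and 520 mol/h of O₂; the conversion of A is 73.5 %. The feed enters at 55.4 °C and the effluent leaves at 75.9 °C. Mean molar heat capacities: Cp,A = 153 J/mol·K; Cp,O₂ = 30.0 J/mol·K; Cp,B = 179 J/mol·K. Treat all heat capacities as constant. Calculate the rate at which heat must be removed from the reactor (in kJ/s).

Extent of reaction ξ = 0.735 × 1040 = 764.4 mol/h
Reaction term: ξ·ΔH°_rxn = 764.4 × -261 = -199510 kJ/h
Sensible, feed 55.4→25 °C: -5311.5 kJ/h
Outlet flows (mol/h): A 275.6, O₂ 137.8, B 764.4
Sensible, products 25→75.9 °C: 9321.2 kJ/h
Q = ΔH = -195500 kJ/h = -54.305 kW
Heat removed = 54.305 kJ/s

Q_out = 54.3 kJ/s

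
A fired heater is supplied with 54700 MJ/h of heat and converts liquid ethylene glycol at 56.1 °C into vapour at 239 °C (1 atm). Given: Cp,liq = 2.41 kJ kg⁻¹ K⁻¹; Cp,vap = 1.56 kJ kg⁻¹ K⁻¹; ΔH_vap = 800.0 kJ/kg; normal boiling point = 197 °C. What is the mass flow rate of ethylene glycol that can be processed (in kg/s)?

ṁ = 12.6 kg/s

Δh = 2.41×(197−56.1) + 800.0 + 1.56×(239−197) = 1205.1 kJ/kg
Q = 54700 MJ/h = 15194 kJ/s = 15194 kJ/s
ṁ = Q/Δh = 15194 / 1205.1 = 12.609 kg/s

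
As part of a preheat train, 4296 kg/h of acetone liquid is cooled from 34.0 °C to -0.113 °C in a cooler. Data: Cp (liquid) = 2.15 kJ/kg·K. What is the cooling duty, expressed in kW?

Q = ṁ·Cp·ΔT = 4296 × 2.15 × (-0.113 − 34.0) = -315080 kJ/h
Converting: 315080 / 3600 s = 87.523 kW

Q_c = 87.5 kW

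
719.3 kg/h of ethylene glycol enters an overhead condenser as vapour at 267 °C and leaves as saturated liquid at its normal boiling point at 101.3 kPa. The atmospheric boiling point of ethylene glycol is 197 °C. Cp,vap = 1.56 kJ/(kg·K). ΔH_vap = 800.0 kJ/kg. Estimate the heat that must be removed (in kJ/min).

Q_c = 10900 kJ/min

vapour 267→197 °C: -109.2 kJ/kg
condensation at 197 °C: -800 kJ/kg
Δh = -109.2 + -800 = -909.2 kJ/kg
Q = ṁ·Δh = 719.3 kg/h × -909.2 kJ/kg = -653990 kJ/h
|Q| = 181.66 kW = 10900 kJ/min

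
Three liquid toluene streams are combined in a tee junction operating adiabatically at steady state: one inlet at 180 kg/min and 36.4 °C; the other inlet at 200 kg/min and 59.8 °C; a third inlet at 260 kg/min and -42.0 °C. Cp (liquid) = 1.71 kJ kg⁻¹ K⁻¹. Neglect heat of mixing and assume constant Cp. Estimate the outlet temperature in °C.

T_out = 11.9 °C

No heat crosses the boundary, so H_out = H_in.
Σ ṁᵢCp,ᵢTᵢ = 180×1.71×36.4 + 200×1.71×59.8 + 260×1.71×-42.0 = 12982
Σ ṁᵢCp,ᵢ = 180×1.71 + 200×1.71 + 260×1.71 = 1094.4
T_out = 12982 / 1094.4 = 11.863 °C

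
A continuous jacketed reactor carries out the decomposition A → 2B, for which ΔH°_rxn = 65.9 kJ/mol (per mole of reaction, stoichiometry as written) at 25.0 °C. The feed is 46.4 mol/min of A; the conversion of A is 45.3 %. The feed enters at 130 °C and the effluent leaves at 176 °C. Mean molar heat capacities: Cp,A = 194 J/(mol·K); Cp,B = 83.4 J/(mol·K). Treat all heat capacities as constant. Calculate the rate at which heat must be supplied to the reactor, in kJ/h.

Extent of reaction ξ = 0.453 × 46.4 = 21.019 mol/min
Reaction term: ξ·ΔH°_rxn = 21.019 × 65.9 = 1385.2 kJ/min
Sensible, feed 130→25 °C: -945.17 kJ/min
Outlet flows (mol/min): A 25.381, B 42.038
Sensible, products 25→176 °C: 1272.9 kJ/min
Q = ΔH = 1712.9 kJ/min = 28.548 kW
Heat supplied = 102770 kJ/h

Q_in = 103000 kJ/h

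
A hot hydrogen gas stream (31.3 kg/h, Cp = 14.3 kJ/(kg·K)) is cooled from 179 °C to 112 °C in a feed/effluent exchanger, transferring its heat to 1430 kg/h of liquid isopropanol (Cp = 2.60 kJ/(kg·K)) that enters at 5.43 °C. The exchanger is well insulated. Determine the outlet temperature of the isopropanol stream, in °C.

Heat released by hot stream: Q = 31.3 × 14.3 × (179 − 112) = 29989 kJ/h
Energy balance on cold side (adiabatic exchanger): Q = ṁ_c·Cp_c·(T_c,out − T_c,in)
T_c,out = 5.43 + 29989/(1430 × 2.60) = 13.496 °C

T_c,out = 13.5 °C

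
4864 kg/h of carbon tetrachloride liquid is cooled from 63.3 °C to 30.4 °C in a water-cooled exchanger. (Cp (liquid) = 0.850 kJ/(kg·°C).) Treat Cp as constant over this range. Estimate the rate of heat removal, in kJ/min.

Q_c = 2270 kJ/min

Q = ṁ·Cp·ΔT = 4864 × 0.850 × (30.4 − 63.3) = -136020 kJ/h
Converting: 136020 / 3600 s = 37.784 kW
Cooling duty = 2267 kJ/min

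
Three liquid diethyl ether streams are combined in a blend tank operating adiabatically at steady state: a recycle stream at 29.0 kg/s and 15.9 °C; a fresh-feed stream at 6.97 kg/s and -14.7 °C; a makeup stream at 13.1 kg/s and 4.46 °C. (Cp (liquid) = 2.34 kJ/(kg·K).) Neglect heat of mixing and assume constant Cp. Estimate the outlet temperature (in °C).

T_out = 8.50 °C

Adiabatic, steady state ⇒ Σ ṁᵢCp,ᵢ(T_out − Tᵢ) = 0
T_out = Σ ṁᵢCp,ᵢTᵢ / Σ ṁᵢCp,ᵢ
      = 975.94 / 114.82 = 8.4994 °C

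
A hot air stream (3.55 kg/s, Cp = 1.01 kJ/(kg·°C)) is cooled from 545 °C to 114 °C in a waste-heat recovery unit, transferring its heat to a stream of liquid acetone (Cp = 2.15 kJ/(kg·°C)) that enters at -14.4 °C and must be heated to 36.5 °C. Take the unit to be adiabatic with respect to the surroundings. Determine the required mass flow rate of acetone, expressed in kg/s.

ṁ_c = 14.1 kg/s

Heat released by hot stream: Q = 3.55 × 1.01 × (545 − 114) = 1545.4 kJ/s
Energy balance on cold side (adiabatic exchanger): Q = ṁ_c·Cp_c·(T_c,out − T_c,in)
ṁ_c = 1545.4 / [2.15 × (36.5 − -14.4)] = 14.121 kg/s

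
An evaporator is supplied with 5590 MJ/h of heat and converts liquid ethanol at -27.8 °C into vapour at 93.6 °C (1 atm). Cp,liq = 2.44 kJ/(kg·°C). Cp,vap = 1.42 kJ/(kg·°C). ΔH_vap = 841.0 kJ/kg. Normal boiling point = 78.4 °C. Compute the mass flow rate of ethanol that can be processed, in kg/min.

ṁ = 83.1 kg/min

Δh = 2.44×(78.4−-27.8) + 841.0 + 1.42×(93.6−78.4) = 1121.7 kJ/kg
Q = 5590 MJ/h = 1552.8 kJ/s = 93167 kJ/min
ṁ = Q/Δh = 93167 / 1121.7 = 83.058 kg/min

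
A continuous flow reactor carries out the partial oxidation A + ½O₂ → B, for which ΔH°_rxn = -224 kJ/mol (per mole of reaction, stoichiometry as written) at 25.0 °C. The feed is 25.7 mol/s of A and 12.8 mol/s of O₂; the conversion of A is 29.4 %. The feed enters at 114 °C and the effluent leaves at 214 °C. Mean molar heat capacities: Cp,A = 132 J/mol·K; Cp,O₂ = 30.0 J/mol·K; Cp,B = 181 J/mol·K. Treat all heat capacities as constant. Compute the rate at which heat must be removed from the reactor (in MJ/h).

Extent of reaction ξ = 0.294 × 25.7 = 7.5558 mol/s
Reaction term: ξ·ΔH°_rxn = 7.5558 × -224 = -1692.5 kJ/s
Sensible, feed 114→25 °C: -336.1 kJ/s
Outlet flows (mol/s): A 18.144, O₂ 9.0221, B 7.5558
Sensible, products 25→214 °C: 762.29 kJ/s
Q = ΔH = -1266.3 kJ/s = -1266.3 kW
Heat removed = 4558.7 MJ/h

Q_out = 4560 MJ/h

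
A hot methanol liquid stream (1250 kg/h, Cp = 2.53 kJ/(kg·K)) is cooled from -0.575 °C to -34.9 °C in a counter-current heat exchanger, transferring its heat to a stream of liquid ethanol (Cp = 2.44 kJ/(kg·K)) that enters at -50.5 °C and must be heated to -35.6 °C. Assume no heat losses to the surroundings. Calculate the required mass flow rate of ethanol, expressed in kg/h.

ṁ_c = 2990 kg/h

Heat released by hot stream: Q = 1250 × 2.53 × (-0.575 − -34.9) = 108550 kJ/h
Energy balance on cold side (adiabatic exchanger): Q = ṁ_c·Cp_c·(T_c,out − T_c,in)
ṁ_c = 108550 / [2.44 × (-35.6 − -50.5)] = 2985.8 kg/h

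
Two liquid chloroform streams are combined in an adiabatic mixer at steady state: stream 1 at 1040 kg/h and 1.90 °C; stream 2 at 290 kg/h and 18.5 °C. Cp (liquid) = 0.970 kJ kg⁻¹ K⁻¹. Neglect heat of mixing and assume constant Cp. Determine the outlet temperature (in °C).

No heat crosses the boundary, so H_out = H_in.
T_out = Σ ṁᵢCp,ᵢTᵢ / Σ ṁᵢCp,ᵢ
      = 7120.8 / 1290.1 = 5.5195 °C

T_out = 5.52 °C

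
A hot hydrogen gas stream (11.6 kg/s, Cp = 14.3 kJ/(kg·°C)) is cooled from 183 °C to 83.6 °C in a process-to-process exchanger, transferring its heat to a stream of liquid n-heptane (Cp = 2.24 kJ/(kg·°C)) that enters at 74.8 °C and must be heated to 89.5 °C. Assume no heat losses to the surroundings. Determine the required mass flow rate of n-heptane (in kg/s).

ṁ_c = 501 kg/s

Heat released by hot stream: Q = 11.6 × 14.3 × (183 − 83.6) = 16488 kJ/s
Energy balance on cold side (adiabatic exchanger): Q = ṁ_c·Cp_c·(T_c,out − T_c,in)
ṁ_c = 16488 / [2.24 × (89.5 − 74.8)] = 500.74 kg/s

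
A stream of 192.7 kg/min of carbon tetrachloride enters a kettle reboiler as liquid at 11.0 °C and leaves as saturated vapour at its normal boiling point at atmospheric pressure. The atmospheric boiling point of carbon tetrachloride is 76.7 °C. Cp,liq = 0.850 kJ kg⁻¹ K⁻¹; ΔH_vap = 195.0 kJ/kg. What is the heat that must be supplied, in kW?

liquid 11.0→76.7 °C: 55.845 kJ/kg
vaporisation at 76.7 °C: 195 kJ/kg
Δh = 55.845 + 195 = 250.84 kJ/kg
Q = ṁ·Δh = 192.7 kg/min × 250.84 kJ/kg = 48338 kJ/min
|Q| = 805.63 kW

Q = 806 kW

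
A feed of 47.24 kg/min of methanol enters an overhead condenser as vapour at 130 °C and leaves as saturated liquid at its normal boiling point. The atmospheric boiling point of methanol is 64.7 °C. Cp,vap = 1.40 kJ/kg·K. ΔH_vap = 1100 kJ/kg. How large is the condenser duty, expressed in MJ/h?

Q_c = 3380 MJ/h

vapour 130→64.7 °C: -91.42 kJ/kg
condensation at 64.7 °C: -1100 kJ/kg
Δh = -91.42 + -1100 = -1191.4 kJ/kg
Q = ṁ·Δh = 47.24 kg/min × -1191.4 kJ/kg = -56283 kJ/min
|Q| = 938.04 kW = 3377 MJ/h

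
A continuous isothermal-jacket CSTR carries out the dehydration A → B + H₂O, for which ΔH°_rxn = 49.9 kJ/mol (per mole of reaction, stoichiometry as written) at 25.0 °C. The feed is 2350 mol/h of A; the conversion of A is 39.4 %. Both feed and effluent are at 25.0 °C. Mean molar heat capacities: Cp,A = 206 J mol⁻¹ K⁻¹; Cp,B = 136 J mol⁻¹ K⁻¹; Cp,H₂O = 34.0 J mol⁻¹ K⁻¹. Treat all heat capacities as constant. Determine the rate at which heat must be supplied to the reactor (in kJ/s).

Q_in = 12.8 kJ/s

Extent of reaction ξ = 0.394 × 2350 = 925.9 mol/h
Reaction term: ξ·ΔH°_rxn = 925.9 × 49.9 = 46202 kJ/h
Q = ΔH = 46202 kJ/h = 12.834 kW
Heat supplied = 12.834 kJ/s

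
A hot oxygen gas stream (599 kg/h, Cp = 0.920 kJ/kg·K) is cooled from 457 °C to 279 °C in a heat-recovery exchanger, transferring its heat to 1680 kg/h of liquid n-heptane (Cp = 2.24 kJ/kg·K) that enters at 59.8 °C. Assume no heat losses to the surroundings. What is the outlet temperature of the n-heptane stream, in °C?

Heat released by hot stream: Q = 599 × 0.920 × (457 − 279) = 98092 kJ/h
Energy balance on cold side (adiabatic exchanger): Q = ṁ_c·Cp_c·(T_c,out − T_c,in)
T_c,out = 59.8 + 98092/(1680 × 2.24) = 85.866 °C

T_c,out = 85.9 °C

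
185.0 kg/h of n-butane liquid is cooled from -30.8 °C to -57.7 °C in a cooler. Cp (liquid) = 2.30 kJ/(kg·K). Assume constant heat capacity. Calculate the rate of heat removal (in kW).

Q_c = 3.18 kW

Q = ṁ·Cp·ΔT = 185.0 × 2.30 × (-57.7 − -30.8) = -11446 kJ/h
Converting: 11446 / 3600 s = 3.1794 kW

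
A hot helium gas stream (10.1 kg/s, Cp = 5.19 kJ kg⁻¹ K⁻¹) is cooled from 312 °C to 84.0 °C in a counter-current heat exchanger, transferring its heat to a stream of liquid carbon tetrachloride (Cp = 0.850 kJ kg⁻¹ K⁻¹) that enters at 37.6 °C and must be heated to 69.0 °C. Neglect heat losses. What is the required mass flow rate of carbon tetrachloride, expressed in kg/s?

ṁ_c = 448 kg/s

Heat released by hot stream: Q = 10.1 × 5.19 × (312 − 84.0) = 11952 kJ/s
Energy balance on cold side (adiabatic exchanger): Q = ṁ_c·Cp_c·(T_c,out − T_c,in)
ṁ_c = 11952 / [0.850 × (69.0 − 37.6)] = 447.79 kg/s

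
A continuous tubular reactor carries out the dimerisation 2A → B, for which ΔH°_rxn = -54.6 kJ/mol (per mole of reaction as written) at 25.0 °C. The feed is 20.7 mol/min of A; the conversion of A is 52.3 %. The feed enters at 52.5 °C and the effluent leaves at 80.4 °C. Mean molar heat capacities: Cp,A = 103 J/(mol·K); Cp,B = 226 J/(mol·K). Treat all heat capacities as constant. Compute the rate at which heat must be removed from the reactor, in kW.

Q_out = 3.83 kW

Extent of reaction ξ = 0.523 × 20.7 / 2 = 5.4131 mol/min
Reaction term: ξ·ΔH°_rxn = 5.4131 × -54.6 = -295.55 kJ/min
Sensible, feed 52.5→25 °C: -58.633 kJ/min
Outlet flows (mol/min): A 9.8739, B 5.4131
Sensible, products 25→80.4 °C: 124.12 kJ/min
Q = ΔH = -230.07 kJ/min = -3.8345 kW
Heat removed = 3.8345 kW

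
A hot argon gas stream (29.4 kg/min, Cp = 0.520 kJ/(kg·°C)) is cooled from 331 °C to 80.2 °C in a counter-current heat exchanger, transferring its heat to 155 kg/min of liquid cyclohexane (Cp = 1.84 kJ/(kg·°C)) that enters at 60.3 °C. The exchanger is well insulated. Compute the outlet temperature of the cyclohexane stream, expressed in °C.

T_c,out = 73.7 °C

Heat released by hot stream: Q = 29.4 × 0.520 × (331 − 80.2) = 3834.2 kJ/min
Energy balance on cold side (adiabatic exchanger): Q = ṁ_c·Cp_c·(T_c,out − T_c,in)
T_c,out = 60.3 + 3834.2/(155 × 1.84) = 73.744 °C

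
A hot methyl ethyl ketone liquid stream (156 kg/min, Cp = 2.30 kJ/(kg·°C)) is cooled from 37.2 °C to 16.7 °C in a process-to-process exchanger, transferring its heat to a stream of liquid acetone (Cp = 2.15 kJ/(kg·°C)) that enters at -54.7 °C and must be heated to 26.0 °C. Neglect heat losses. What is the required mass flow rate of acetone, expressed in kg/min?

Heat released by hot stream: Q = 156 × 2.30 × (37.2 − 16.7) = 7355.4 kJ/min
Energy balance on cold side (adiabatic exchanger): Q = ṁ_c·Cp_c·(T_c,out − T_c,in)
ṁ_c = 7355.4 / [2.15 × (26.0 − -54.7)] = 42.393 kg/min

ṁ_c = 42.4 kg/min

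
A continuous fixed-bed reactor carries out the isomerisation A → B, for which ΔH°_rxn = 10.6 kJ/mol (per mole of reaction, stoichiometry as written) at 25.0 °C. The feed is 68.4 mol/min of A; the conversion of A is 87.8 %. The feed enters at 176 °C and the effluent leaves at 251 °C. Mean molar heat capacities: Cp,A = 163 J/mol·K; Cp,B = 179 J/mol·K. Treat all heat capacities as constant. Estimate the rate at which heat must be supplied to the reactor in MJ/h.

Q_in = 101 MJ/h

Extent of reaction ξ = 0.878 × 68.4 = 60.055 mol/min
Reaction term: ξ·ΔH°_rxn = 60.055 × 10.6 = 636.59 kJ/min
Sensible, feed 176→25 °C: -1683.5 kJ/min
Outlet flows (mol/min): A 8.3448, B 60.055
Sensible, products 25→251 °C: 2736.9 kJ/min
Q = ΔH = 1689.9 kJ/min = 28.166 kW
Heat supplied = 101.4 MJ/h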